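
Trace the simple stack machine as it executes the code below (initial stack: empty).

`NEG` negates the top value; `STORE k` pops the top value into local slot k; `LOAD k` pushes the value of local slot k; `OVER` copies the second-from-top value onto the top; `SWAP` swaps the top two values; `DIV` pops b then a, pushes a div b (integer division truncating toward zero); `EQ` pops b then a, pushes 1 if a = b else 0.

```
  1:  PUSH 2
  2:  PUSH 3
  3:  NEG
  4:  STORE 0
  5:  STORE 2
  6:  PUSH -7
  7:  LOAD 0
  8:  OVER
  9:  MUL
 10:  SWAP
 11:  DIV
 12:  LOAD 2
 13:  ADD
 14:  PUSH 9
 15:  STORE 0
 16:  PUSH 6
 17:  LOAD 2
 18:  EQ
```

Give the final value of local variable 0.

9

PUSH 2  -> 2
PUSH 3  -> 2 3
NEG     -> 2 -3
STORE 0 -> 2
STORE 2 -> (empty)
PUSH -7 -> -7
LOAD 0  -> -7 -3
OVER    -> -7 -3 -7
MUL     -> -7 21
SWAP    -> 21 -7
DIV     -> -3
LOAD 2  -> -3 2
ADD     -> -1
PUSH 9  -> -1 9
STORE 0 -> -1
PUSH 6  -> -1 6
LOAD 2  -> -1 6 2
EQ      -> -1 0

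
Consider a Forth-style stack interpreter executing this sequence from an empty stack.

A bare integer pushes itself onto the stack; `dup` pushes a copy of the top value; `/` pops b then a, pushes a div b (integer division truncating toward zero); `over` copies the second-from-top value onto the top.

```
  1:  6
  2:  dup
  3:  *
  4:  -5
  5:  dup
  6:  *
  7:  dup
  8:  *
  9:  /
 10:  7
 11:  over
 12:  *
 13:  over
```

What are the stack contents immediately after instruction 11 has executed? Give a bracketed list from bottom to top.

[0, 7, 0]

6    : 6
dup  : 6 6
*    : 36
-5   : 36 -5
dup  : 36 -5 -5
*    : 36 25
dup  : 36 25 25
*    : 36 625
/    : 0
7    : 0 7
over : 0 7 0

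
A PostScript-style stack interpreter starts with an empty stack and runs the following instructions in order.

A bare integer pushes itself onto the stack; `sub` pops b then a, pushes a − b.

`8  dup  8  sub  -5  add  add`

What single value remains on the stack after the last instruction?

3

8    8
dup  8 8
8    8 8 8
sub  8 0
-5   8 0 -5
add  8 -5
add  3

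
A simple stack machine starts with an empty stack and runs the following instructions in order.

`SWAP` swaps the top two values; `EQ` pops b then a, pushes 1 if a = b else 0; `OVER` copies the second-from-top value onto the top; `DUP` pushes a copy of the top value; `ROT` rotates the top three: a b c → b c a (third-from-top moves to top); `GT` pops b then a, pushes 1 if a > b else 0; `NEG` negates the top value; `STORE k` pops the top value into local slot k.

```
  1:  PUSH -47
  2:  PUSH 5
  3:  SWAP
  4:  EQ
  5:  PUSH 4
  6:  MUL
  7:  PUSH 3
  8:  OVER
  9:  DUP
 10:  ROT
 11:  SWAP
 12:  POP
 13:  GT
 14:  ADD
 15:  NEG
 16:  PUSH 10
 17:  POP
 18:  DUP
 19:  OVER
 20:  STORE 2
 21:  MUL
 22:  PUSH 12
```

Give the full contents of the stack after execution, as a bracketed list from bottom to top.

PUSH -47  -47
PUSH 5    -47 5
SWAP      5 -47
EQ        0
PUSH 4    0 4
MUL       0
PUSH 3    0 3
OVER      0 3 0
DUP       0 3 0 0
ROT       0 0 0 3
SWAP      0 0 3 0
POP       0 0 3
GT        0 0
ADD       0
NEG       0
PUSH 10   0 10
POP       0
DUP       0 0
OVER      0 0 0
STORE 2   0 0
MUL       0
PUSH 12   0 12

[0, 12]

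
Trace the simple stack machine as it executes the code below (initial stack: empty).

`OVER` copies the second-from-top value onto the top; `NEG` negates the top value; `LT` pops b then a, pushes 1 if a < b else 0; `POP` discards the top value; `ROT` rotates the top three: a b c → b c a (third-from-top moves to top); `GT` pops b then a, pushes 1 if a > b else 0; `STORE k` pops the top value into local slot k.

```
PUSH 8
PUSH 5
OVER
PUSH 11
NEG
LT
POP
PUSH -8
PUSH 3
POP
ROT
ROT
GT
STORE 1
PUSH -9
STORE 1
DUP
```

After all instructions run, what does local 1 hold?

PUSH 8  → 8
PUSH 5  → 8 5
OVER    → 8 5 8
PUSH 11 → 8 5 8 11
NEG     → 8 5 8 -11
LT      → 8 5 0
POP     → 8 5
PUSH -8 → 8 5 -8
PUSH 3  → 8 5 -8 3
POP     → 8 5 -8
ROT     → 5 -8 8
ROT     → -8 8 5
GT      → -8 1
STORE 1 → -8
PUSH -9 → -8 -9
STORE 1 → -8
DUP     → -8 -8

-9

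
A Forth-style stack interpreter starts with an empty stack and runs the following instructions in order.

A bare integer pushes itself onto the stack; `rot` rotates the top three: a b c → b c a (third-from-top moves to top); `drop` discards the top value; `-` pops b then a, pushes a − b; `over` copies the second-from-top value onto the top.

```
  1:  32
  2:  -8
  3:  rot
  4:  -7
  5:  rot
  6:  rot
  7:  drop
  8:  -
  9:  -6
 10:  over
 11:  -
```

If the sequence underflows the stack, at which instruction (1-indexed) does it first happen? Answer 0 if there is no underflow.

32  [32]
-8  [32, -8]
rot  — needs 3 operands, stack has 2 → underflow

3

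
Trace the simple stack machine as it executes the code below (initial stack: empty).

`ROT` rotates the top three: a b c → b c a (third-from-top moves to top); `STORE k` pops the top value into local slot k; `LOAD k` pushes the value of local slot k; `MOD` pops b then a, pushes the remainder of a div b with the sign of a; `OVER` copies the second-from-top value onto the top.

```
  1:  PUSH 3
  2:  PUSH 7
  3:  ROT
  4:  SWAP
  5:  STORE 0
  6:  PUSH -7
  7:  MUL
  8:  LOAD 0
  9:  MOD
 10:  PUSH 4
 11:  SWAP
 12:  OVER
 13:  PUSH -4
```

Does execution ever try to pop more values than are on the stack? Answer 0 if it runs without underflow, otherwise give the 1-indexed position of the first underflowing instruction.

3

PUSH 3 → [3]
PUSH 7 → [3, 7]
ROT  — needs 3 operands, stack has 2 → underflow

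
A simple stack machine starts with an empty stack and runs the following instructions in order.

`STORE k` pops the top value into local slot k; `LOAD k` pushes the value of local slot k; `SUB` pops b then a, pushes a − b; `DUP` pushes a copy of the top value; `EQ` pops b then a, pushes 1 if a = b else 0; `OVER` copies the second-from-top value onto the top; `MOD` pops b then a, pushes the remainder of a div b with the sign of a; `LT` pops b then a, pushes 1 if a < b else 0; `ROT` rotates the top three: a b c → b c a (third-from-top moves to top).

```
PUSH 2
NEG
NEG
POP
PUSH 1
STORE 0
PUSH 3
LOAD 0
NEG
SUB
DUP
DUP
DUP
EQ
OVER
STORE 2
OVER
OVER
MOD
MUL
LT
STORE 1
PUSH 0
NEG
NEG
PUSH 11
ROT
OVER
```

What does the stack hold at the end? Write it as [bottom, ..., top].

[0, 11, 4, 11]

PUSH 2  -> 2
NEG     -> -2
NEG     -> 2
POP     -> (empty)
PUSH 1  -> 1
STORE 0 -> (empty)
PUSH 3  -> 3
LOAD 0  -> 3 1
NEG     -> 3 -1
SUB     -> 4
DUP     -> 4 4
DUP     -> 4 4 4
DUP     -> 4 4 4 4
EQ      -> 4 4 1
OVER    -> 4 4 1 4
STORE 2 -> 4 4 1
OVER    -> 4 4 1 4
OVER    -> 4 4 1 4 1
MOD     -> 4 4 1 0
MUL     -> 4 4 0
LT      -> 4 0
STORE 1 -> 4
PUSH 0  -> 4 0
NEG     -> 4 0
NEG     -> 4 0
PUSH 11 -> 4 0 11
ROT     -> 0 11 4
OVER    -> 0 11 4 11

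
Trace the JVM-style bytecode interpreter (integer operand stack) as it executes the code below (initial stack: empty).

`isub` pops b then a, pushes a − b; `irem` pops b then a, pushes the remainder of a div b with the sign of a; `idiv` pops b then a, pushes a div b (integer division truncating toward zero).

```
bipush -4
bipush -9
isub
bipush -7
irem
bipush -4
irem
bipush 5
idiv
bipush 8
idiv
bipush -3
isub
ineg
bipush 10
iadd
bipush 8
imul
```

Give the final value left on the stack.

56

bipush -4 : -4
bipush -9 : -4 -9
isub      : 5
bipush -7 : 5 -7
irem      : 5
bipush -4 : 5 -4
irem      : 1
bipush 5  : 1 5
idiv      : 0
bipush 8  : 0 8
idiv      : 0
bipush -3 : 0 -3
isub      : 3
ineg      : -3
bipush 10 : -3 10
iadd      : 7
bipush 8  : 7 8
imul      : 56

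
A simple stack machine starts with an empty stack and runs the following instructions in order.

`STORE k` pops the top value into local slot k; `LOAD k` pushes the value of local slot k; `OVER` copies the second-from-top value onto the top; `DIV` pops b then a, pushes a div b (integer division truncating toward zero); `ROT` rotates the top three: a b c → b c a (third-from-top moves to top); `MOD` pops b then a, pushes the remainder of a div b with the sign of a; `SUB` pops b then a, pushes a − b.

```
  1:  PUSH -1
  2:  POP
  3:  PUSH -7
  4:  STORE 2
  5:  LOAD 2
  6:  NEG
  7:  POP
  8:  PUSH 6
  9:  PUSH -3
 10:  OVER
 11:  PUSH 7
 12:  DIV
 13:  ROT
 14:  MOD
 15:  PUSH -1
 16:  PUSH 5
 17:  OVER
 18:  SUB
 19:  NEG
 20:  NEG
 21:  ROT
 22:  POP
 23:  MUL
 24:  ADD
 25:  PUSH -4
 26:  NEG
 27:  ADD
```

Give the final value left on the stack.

PUSH -1 → -1
POP     → (empty)
PUSH -7 → -7
STORE 2 → (empty)
LOAD 2  → -7
NEG     → 7
POP     → (empty)
PUSH 6  → 6
PUSH -3 → 6 -3
OVER    → 6 -3 6
PUSH 7  → 6 -3 6 7
DIV     → 6 -3 0
ROT     → -3 0 6
MOD     → -3 0
PUSH -1 → -3 0 -1
PUSH 5  → -3 0 -1 5
OVER    → -3 0 -1 5 -1
SUB     → -3 0 -1 6
NEG     → -3 0 -1 -6
NEG     → -3 0 -1 6
ROT     → -3 -1 6 0
POP     → -3 -1 6
MUL     → -3 -6
ADD     → -9
PUSH -4 → -9 -4
NEG     → -9 4
ADD     → -5

-5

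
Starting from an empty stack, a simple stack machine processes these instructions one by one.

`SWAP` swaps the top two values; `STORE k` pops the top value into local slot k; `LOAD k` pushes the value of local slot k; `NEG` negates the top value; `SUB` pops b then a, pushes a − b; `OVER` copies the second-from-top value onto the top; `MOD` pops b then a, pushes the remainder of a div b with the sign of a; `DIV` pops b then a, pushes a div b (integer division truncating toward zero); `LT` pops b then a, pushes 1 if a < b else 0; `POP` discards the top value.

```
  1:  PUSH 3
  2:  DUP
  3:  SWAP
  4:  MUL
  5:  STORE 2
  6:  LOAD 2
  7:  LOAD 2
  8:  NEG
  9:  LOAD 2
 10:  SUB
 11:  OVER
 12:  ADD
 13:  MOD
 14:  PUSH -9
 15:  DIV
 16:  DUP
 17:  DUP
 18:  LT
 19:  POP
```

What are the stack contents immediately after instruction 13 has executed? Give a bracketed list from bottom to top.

PUSH 3  : [3]
DUP     : [3, 3]
SWAP    : [3, 3]
MUL     : [9]
STORE 2 : []
LOAD 2  : [9]
LOAD 2  : [9, 9]
NEG     : [9, -9]
LOAD 2  : [9, -9, 9]
SUB     : [9, -18]
OVER    : [9, -18, 9]
ADD     : [9, -9]
MOD     : [0]

[0]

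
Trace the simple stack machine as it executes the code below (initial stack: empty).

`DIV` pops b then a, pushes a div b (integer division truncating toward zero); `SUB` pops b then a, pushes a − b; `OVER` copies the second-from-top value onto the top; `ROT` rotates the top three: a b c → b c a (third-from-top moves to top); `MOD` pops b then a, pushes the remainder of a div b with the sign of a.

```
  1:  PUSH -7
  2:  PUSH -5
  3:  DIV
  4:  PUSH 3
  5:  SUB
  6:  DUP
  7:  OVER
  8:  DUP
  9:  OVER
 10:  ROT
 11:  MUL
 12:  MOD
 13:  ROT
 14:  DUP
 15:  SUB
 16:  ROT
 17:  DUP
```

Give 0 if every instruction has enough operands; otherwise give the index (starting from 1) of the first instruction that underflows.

PUSH -7 → -7
PUSH -5 → -7 -5
DIV     → 1
PUSH 3  → 1 3
SUB     → -2
DUP     → -2 -2
OVER    → -2 -2 -2
DUP     → -2 -2 -2 -2
OVER    → -2 -2 -2 -2 -2
ROT     → -2 -2 -2 -2 -2
MUL     → -2 -2 -2 4
MOD     → -2 -2 -2
ROT     → -2 -2 -2
DUP     → -2 -2 -2 -2
SUB     → -2 -2 0
ROT     → -2 0 -2
DUP     → -2 0 -2 -2

0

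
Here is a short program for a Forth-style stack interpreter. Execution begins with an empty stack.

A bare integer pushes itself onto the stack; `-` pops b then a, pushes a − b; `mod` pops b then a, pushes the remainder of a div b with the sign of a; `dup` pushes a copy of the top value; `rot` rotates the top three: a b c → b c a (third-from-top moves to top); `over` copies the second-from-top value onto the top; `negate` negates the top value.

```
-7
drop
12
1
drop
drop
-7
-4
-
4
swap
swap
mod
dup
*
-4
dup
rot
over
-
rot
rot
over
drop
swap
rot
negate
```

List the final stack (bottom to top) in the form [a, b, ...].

-7      [-7]
drop    []
12      [12]
1       [12, 1]
drop    [12]
drop    []
-7      [-7]
-4      [-7, -4]
-       [-3]
4       [-3, 4]
swap    [4, -3]
swap    [-3, 4]
mod     [-3]
dup     [-3, -3]
*       [9]
-4      [9, -4]
dup     [9, -4, -4]
rot     [-4, -4, 9]
over    [-4, -4, 9, -4]
-       [-4, -4, 13]
rot     [-4, 13, -4]
rot     [13, -4, -4]
over    [13, -4, -4, -4]
drop    [13, -4, -4]
swap    [13, -4, -4]
rot     [-4, -4, 13]
negate  [-4, -4, -13]

[-4, -4, -13]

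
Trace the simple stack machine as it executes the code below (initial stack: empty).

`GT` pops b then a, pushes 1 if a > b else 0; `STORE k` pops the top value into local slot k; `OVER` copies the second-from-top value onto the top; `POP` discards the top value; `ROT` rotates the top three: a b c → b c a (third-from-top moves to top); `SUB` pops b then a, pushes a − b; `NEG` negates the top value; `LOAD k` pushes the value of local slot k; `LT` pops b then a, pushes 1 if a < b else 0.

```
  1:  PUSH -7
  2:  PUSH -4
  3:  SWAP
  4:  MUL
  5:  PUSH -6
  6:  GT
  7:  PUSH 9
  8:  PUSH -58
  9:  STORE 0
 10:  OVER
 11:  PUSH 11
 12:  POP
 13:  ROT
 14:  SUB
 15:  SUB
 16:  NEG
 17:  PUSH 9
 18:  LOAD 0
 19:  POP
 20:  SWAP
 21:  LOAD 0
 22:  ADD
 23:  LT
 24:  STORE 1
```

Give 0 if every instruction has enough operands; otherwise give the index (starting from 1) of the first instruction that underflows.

PUSH -7  → [-7]
PUSH -4  → [-7, -4]
SWAP     → [-4, -7]
MUL      → [28]
PUSH -6  → [28, -6]
GT       → [1]
PUSH 9   → [1, 9]
PUSH -58 → [1, 9, -58]
STORE 0  → [1, 9]
OVER     → [1, 9, 1]
PUSH 11  → [1, 9, 1, 11]
POP      → [1, 9, 1]
ROT      → [9, 1, 1]
SUB      → [9, 0]
SUB      → [9]
NEG      → [-9]
PUSH 9   → [-9, 9]
LOAD 0   → [-9, 9, -58]
POP      → [-9, 9]
SWAP     → [9, -9]
LOAD 0   → [9, -9, -58]
ADD      → [9, -67]
LT       → [0]
STORE 1  → []

0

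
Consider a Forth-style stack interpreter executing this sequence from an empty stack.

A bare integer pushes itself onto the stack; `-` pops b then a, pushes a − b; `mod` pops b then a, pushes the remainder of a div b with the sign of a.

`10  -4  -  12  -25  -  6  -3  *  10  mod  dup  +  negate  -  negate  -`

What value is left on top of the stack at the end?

35

10     → [10]
-4     → [10, -4]
-      → [14]
12     → [14, 12]
-25    → [14, 12, -25]
-      → [14, 37]
6      → [14, 37, 6]
-3     → [14, 37, 6, -3]
*      → [14, 37, -18]
10     → [14, 37, -18, 10]
mod    → [14, 37, -8]
dup    → [14, 37, -8, -8]
+      → [14, 37, -16]
negate → [14, 37, 16]
-      → [14, 21]
negate → [14, -21]
-      → [35]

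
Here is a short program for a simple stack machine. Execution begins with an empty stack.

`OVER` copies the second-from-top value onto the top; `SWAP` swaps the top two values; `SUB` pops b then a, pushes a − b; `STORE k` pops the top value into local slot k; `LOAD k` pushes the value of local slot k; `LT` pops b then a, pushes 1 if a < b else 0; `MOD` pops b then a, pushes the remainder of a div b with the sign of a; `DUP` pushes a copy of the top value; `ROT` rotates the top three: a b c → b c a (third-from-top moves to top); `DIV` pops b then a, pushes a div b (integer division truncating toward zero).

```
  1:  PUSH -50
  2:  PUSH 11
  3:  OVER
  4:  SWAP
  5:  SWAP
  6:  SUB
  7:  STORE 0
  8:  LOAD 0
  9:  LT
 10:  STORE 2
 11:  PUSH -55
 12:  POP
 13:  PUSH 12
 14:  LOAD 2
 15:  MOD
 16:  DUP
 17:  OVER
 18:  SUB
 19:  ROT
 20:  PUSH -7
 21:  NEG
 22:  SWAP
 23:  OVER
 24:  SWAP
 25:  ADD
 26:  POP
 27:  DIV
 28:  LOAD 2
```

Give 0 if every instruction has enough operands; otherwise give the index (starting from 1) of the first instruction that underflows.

PUSH -50 -> -50
PUSH 11  -> -50 11
OVER     -> -50 11 -50
SWAP     -> -50 -50 11
SWAP     -> -50 11 -50
SUB      -> -50 61
STORE 0  -> -50
LOAD 0   -> -50 61
LT       -> 1
STORE 2  -> (empty)
PUSH -55 -> -55
POP      -> (empty)
PUSH 12  -> 12
LOAD 2   -> 12 1
MOD      -> 0
DUP      -> 0 0
OVER     -> 0 0 0
SUB      -> 0 0
ROT  — needs 3 operands, stack has 2 → underflow

19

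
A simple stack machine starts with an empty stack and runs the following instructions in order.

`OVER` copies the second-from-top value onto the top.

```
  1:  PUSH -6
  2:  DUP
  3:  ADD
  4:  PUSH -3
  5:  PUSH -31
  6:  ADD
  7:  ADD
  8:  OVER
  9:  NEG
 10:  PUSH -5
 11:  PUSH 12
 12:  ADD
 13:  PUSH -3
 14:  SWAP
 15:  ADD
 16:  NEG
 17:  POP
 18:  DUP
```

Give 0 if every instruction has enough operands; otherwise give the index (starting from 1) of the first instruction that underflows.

8

PUSH -6  : -6
DUP      : -6 -6
ADD      : -12
PUSH -3  : -12 -3
PUSH -31 : -12 -3 -31
ADD      : -12 -34
ADD      : -46
OVER  — needs 2 operands, stack has 1 → underflow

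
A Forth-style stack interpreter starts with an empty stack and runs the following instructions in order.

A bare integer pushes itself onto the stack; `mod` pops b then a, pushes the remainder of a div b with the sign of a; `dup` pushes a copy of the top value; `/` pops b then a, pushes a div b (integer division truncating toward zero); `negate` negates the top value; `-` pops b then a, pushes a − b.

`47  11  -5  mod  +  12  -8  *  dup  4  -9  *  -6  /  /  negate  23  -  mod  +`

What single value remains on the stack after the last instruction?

43

47     -> [47]
11     -> [47, 11]
-5     -> [47, 11, -5]
mod    -> [47, 1]
+      -> [48]
12     -> [48, 12]
-8     -> [48, 12, -8]
*      -> [48, -96]
dup    -> [48, -96, -96]
4      -> [48, -96, -96, 4]
-9     -> [48, -96, -96, 4, -9]
*      -> [48, -96, -96, -36]
-6     -> [48, -96, -96, -36, -6]
/      -> [48, -96, -96, 6]
/      -> [48, -96, -16]
negate -> [48, -96, 16]
23     -> [48, -96, 16, 23]
-      -> [48, -96, -7]
mod    -> [48, -5]
+      -> [43]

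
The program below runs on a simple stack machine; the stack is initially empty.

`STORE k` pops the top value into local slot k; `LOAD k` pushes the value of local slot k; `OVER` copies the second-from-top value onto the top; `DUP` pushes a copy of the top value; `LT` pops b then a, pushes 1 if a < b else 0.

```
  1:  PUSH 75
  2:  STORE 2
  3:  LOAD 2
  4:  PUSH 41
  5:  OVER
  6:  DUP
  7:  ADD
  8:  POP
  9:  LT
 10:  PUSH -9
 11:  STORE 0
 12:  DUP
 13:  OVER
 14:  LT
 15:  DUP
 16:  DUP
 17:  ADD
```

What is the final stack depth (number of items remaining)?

PUSH 75 → [75]
STORE 2 → []
LOAD 2  → [75]
PUSH 41 → [75, 41]
OVER    → [75, 41, 75]
DUP     → [75, 41, 75, 75]
ADD     → [75, 41, 150]
POP     → [75, 41]
LT      → [0]
PUSH -9 → [0, -9]
STORE 0 → [0]
DUP     → [0, 0]
OVER    → [0, 0, 0]
LT      → [0, 0]
DUP     → [0, 0, 0]
DUP     → [0, 0, 0, 0]
ADD     → [0, 0, 0]

3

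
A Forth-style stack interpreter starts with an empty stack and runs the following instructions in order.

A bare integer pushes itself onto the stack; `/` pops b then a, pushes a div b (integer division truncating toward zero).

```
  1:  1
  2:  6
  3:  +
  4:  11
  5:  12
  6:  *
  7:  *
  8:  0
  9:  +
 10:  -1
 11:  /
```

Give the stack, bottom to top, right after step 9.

1  : 1
6  : 1 6
+  : 7
11 : 7 11
12 : 7 11 12
*  : 7 132
*  : 924
0  : 924 0
+  : 924

[924]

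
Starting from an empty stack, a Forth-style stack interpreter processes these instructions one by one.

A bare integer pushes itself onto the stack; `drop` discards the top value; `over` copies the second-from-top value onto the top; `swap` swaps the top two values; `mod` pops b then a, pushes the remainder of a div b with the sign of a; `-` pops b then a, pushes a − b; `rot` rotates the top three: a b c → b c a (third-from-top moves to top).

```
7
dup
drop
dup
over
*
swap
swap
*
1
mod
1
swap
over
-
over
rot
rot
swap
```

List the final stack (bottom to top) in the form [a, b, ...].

[1, -1, 1]

7    → 7
dup  → 7 7
drop → 7
dup  → 7 7
over → 7 7 7
*    → 7 49
swap → 49 7
swap → 7 49
*    → 343
1    → 343 1
mod  → 0
1    → 0 1
swap → 1 0
over → 1 0 1
-    → 1 -1
over → 1 -1 1
rot  → -1 1 1
rot  → 1 1 -1
swap → 1 -1 1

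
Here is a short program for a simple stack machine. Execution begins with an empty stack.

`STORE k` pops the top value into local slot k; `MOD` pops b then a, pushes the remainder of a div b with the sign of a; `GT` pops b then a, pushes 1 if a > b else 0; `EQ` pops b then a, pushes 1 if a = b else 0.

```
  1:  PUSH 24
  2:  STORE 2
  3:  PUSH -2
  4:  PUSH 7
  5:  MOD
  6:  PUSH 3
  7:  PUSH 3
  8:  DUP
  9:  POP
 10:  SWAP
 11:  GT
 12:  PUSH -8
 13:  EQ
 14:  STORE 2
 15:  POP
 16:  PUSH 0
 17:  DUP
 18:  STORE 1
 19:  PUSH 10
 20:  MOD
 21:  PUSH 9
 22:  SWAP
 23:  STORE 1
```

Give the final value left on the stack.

9

PUSH 24  [24]
STORE 2  []
PUSH -2  [-2]
PUSH 7   [-2, 7]
MOD      [-2]
PUSH 3   [-2, 3]
PUSH 3   [-2, 3, 3]
DUP      [-2, 3, 3, 3]
POP      [-2, 3, 3]
SWAP     [-2, 3, 3]
GT       [-2, 0]
PUSH -8  [-2, 0, -8]
EQ       [-2, 0]
STORE 2  [-2]
POP      []
PUSH 0   [0]
DUP      [0, 0]
STORE 1  [0]
PUSH 10  [0, 10]
MOD      [0]
PUSH 9   [0, 9]
SWAP     [9, 0]
STORE 1  [9]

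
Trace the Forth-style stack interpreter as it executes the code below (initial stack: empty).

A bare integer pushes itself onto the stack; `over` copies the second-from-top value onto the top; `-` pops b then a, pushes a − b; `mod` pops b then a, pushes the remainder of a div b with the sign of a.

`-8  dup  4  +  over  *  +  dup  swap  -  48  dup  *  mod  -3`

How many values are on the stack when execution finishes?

-8    [-8]
dup   [-8, -8]
4     [-8, -8, 4]
+     [-8, -4]
over  [-8, -4, -8]
*     [-8, 32]
+     [24]
dup   [24, 24]
swap  [24, 24]
-     [0]
48    [0, 48]
dup   [0, 48, 48]
*     [0, 2304]
mod   [0]
-3    [0, -3]

2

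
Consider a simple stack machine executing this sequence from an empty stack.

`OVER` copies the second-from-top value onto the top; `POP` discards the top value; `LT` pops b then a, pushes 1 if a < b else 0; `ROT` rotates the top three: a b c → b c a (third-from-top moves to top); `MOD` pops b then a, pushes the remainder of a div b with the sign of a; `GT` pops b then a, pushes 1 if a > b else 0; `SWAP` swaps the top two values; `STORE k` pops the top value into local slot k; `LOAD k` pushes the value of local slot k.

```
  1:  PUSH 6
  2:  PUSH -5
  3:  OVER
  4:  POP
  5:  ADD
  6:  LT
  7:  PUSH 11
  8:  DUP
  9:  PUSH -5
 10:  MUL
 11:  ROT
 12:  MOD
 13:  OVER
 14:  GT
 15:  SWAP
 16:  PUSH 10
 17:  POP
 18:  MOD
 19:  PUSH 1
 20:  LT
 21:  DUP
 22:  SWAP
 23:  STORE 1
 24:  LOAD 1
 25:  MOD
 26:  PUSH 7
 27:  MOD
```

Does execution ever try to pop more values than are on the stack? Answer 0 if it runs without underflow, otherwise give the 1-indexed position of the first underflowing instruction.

6

PUSH 6  -> [6]
PUSH -5 -> [6, -5]
OVER    -> [6, -5, 6]
POP     -> [6, -5]
ADD     -> [1]
LT  — needs 2 operands, stack has 1 → underflow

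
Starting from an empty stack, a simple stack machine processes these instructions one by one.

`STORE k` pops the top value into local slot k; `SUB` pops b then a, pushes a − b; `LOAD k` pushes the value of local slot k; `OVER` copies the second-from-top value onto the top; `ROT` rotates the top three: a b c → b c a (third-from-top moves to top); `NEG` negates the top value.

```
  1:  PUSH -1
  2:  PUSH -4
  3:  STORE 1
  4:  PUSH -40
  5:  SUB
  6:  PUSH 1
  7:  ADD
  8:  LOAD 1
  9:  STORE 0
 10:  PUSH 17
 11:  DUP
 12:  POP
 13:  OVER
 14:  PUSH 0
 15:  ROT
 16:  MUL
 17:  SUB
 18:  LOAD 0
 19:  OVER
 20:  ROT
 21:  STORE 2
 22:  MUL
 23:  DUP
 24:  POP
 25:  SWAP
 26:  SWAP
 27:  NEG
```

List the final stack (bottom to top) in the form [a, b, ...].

[40, 160]

PUSH -1  : -1
PUSH -4  : -1 -4
STORE 1  : -1
PUSH -40 : -1 -40
SUB      : 39
PUSH 1   : 39 1
ADD      : 40
LOAD 1   : 40 -4
STORE 0  : 40
PUSH 17  : 40 17
DUP      : 40 17 17
POP      : 40 17
OVER     : 40 17 40
PUSH 0   : 40 17 40 0
ROT      : 40 40 0 17
MUL      : 40 40 0
SUB      : 40 40
LOAD 0   : 40 40 -4
OVER     : 40 40 -4 40
ROT      : 40 -4 40 40
STORE 2  : 40 -4 40
MUL      : 40 -160
DUP      : 40 -160 -160
POP      : 40 -160
SWAP     : -160 40
SWAP     : 40 -160
NEG      : 40 160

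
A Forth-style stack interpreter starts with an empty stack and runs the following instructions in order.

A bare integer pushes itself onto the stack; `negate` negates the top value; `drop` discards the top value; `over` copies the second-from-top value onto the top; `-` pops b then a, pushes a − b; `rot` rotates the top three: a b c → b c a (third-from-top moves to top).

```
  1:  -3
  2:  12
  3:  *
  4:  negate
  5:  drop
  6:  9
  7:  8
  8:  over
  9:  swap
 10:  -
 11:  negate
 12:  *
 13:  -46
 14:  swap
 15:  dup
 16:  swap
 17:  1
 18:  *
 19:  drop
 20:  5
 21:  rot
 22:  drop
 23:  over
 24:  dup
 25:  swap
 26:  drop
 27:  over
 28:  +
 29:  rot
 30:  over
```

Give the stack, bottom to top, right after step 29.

[5, -4, -9]

-3     → -3
12     → -3 12
*      → -36
negate → 36
drop   → (empty)
9      → 9
8      → 9 8
over   → 9 8 9
swap   → 9 9 8
-      → 9 1
negate → 9 -1
*      → -9
-46    → -9 -46
swap   → -46 -9
dup    → -46 -9 -9
swap   → -46 -9 -9
1      → -46 -9 -9 1
*      → -46 -9 -9
drop   → -46 -9
5      → -46 -9 5
rot    → -9 5 -46
drop   → -9 5
over   → -9 5 -9
dup    → -9 5 -9 -9
swap   → -9 5 -9 -9
drop   → -9 5 -9
over   → -9 5 -9 5
+      → -9 5 -4
rot    → 5 -4 -9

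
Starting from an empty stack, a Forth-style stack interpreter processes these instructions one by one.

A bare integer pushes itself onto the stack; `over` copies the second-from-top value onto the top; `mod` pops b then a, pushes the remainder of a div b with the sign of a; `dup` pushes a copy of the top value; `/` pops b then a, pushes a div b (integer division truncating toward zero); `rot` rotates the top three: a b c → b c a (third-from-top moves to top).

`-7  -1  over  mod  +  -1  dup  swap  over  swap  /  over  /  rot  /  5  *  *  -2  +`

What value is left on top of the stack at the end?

-2

-7   → [-7]
-1   → [-7, -1]
over → [-7, -1, -7]
mod  → [-7, -1]
+    → [-8]
-1   → [-8, -1]
dup  → [-8, -1, -1]
swap → [-8, -1, -1]
over → [-8, -1, -1, -1]
swap → [-8, -1, -1, -1]
/    → [-8, -1, 1]
over → [-8, -1, 1, -1]
/    → [-8, -1, -1]
rot  → [-1, -1, -8]
/    → [-1, 0]
5    → [-1, 0, 5]
*    → [-1, 0]
*    → [0]
-2   → [0, -2]
+    → [-2]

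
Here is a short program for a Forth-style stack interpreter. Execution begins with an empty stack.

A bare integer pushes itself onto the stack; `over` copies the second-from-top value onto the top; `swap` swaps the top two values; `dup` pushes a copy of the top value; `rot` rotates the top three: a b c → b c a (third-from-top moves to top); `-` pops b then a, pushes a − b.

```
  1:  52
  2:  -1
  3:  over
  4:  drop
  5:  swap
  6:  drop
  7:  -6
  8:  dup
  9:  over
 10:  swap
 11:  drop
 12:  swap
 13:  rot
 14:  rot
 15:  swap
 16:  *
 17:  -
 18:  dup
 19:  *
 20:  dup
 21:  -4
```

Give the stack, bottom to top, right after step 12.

52   → 52
-1   → 52 -1
over → 52 -1 52
drop → 52 -1
swap → -1 52
drop → -1
-6   → -1 -6
dup  → -1 -6 -6
over → -1 -6 -6 -6
swap → -1 -6 -6 -6
drop → -1 -6 -6
swap → -1 -6 -6

[-1, -6, -6]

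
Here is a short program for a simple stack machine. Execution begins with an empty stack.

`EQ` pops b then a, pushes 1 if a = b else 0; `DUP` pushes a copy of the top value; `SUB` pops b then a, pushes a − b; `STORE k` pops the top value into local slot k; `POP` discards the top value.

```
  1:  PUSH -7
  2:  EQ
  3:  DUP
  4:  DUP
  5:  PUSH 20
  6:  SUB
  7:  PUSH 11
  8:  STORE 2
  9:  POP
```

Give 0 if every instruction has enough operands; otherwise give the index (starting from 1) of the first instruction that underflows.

PUSH -7 -> [-7]
EQ  — needs 2 operands, stack has 1 → underflow

2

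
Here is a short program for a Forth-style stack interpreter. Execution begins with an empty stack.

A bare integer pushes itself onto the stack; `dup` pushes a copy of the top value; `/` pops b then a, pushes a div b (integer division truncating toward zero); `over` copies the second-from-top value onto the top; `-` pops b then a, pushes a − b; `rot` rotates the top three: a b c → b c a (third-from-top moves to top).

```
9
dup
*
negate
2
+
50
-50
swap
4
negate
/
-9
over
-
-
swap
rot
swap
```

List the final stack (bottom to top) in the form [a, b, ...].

9      -> 9
dup    -> 9 9
*      -> 81
negate -> -81
2      -> -81 2
+      -> -79
50     -> -79 50
-50    -> -79 50 -50
swap   -> -79 -50 50
4      -> -79 -50 50 4
negate -> -79 -50 50 -4
/      -> -79 -50 -12
-9     -> -79 -50 -12 -9
over   -> -79 -50 -12 -9 -12
-      -> -79 -50 -12 3
-      -> -79 -50 -15
swap   -> -79 -15 -50
rot    -> -15 -50 -79
swap   -> -15 -79 -50

[-15, -79, -50]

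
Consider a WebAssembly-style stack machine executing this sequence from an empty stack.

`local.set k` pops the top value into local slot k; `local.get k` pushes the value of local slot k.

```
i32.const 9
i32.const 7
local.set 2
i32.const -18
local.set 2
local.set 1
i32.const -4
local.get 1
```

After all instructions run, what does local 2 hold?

-18

i32.const 9   → [9]
i32.const 7   → [9, 7]
local.set 2   → [9]
i32.const -18 → [9, -18]
local.set 2   → [9]
local.set 1   → []
i32.const -4  → [-4]
local.get 1   → [-4, 9]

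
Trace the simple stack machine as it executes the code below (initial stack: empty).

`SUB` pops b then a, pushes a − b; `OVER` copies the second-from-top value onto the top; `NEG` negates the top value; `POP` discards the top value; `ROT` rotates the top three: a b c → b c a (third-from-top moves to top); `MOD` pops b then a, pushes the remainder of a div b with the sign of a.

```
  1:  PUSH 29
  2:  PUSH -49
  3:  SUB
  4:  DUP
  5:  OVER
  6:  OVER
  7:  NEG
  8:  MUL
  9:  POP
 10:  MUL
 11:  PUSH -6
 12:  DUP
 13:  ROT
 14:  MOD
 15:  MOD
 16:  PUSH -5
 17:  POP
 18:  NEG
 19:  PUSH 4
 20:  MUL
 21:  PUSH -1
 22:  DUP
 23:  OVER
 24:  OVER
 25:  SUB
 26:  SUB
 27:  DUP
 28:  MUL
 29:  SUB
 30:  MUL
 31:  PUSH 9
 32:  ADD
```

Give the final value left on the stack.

PUSH 29  : [29]
PUSH -49 : [29, -49]
SUB      : [78]
DUP      : [78, 78]
OVER     : [78, 78, 78]
OVER     : [78, 78, 78, 78]
NEG      : [78, 78, 78, -78]
MUL      : [78, 78, -6084]
POP      : [78, 78]
MUL      : [6084]
PUSH -6  : [6084, -6]
DUP      : [6084, -6, -6]
ROT      : [-6, -6, 6084]
MOD      : [-6, -6]
MOD      : [0]
PUSH -5  : [0, -5]
POP      : [0]
NEG      : [0]
PUSH 4   : [0, 4]
MUL      : [0]
PUSH -1  : [0, -1]
DUP      : [0, -1, -1]
OVER     : [0, -1, -1, -1]
OVER     : [0, -1, -1, -1, -1]
SUB      : [0, -1, -1, 0]
SUB      : [0, -1, -1]
DUP      : [0, -1, -1, -1]
MUL      : [0, -1, 1]
SUB      : [0, -2]
MUL      : [0]
PUSH 9   : [0, 9]
ADD      : [9]

9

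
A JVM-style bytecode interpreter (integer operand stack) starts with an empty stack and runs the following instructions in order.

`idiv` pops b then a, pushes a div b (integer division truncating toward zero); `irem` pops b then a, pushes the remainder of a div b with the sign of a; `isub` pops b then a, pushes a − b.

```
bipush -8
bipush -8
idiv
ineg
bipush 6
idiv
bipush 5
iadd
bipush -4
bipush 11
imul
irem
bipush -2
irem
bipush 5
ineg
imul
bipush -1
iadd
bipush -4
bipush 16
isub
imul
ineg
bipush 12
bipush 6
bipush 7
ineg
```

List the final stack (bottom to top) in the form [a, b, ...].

bipush -8 -> -8
bipush -8 -> -8 -8
idiv      -> 1
ineg      -> -1
bipush 6  -> -1 6
idiv      -> 0
bipush 5  -> 0 5
iadd      -> 5
bipush -4 -> 5 -4
bipush 11 -> 5 -4 11
imul      -> 5 -44
irem      -> 5
bipush -2 -> 5 -2
irem      -> 1
bipush 5  -> 1 5
ineg      -> 1 -5
imul      -> -5
bipush -1 -> -5 -1
iadd      -> -6
bipush -4 -> -6 -4
bipush 16 -> -6 -4 16
isub      -> -6 -20
imul      -> 120
ineg      -> -120
bipush 12 -> -120 12
bipush 6  -> -120 12 6
bipush 7  -> -120 12 6 7
ineg      -> -120 12 6 -7

[-120, 12, 6, -7]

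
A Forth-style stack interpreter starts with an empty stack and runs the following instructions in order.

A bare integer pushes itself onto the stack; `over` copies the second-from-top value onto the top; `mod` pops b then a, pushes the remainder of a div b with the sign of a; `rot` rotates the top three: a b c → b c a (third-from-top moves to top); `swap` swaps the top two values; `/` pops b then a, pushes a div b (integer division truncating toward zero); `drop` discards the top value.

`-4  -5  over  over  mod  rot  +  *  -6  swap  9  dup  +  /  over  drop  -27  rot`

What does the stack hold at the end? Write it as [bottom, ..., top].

[2, -27, -6]

-4   -> [-4]
-5   -> [-4, -5]
over -> [-4, -5, -4]
over -> [-4, -5, -4, -5]
mod  -> [-4, -5, -4]
rot  -> [-5, -4, -4]
+    -> [-5, -8]
*    -> [40]
-6   -> [40, -6]
swap -> [-6, 40]
9    -> [-6, 40, 9]
dup  -> [-6, 40, 9, 9]
+    -> [-6, 40, 18]
/    -> [-6, 2]
over -> [-6, 2, -6]
drop -> [-6, 2]
-27  -> [-6, 2, -27]
rot  -> [2, -27, -6]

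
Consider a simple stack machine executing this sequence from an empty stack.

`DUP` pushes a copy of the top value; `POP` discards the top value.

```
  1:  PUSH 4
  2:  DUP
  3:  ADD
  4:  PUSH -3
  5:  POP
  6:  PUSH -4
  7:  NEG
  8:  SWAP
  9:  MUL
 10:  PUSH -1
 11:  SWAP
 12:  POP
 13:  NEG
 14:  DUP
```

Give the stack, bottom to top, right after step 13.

PUSH 4  -> [4]
DUP     -> [4, 4]
ADD     -> [8]
PUSH -3 -> [8, -3]
POP     -> [8]
PUSH -4 -> [8, -4]
NEG     -> [8, 4]
SWAP    -> [4, 8]
MUL     -> [32]
PUSH -1 -> [32, -1]
SWAP    -> [-1, 32]
POP     -> [-1]
NEG     -> [1]

[1]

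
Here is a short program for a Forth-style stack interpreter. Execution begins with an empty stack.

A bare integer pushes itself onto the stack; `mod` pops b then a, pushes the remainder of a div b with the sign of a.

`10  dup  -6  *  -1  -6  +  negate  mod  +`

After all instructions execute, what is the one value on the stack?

10     : 10
dup    : 10 10
-6     : 10 10 -6
*      : 10 -60
-1     : 10 -60 -1
-6     : 10 -60 -1 -6
+      : 10 -60 -7
negate : 10 -60 7
mod    : 10 -4
+      : 6

6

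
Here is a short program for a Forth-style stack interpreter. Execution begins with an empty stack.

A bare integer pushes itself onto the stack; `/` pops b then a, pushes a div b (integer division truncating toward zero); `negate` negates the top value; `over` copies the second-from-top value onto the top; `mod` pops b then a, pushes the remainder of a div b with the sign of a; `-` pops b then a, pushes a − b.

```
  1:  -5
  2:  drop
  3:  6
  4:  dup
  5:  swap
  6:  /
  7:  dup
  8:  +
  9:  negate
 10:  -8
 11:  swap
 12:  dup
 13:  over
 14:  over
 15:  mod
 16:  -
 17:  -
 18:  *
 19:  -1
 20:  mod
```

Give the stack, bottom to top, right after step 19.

[0, -1]

-5      -5
drop    (empty)
6       6
dup     6 6
swap    6 6
/       1
dup     1 1
+       2
negate  -2
-8      -2 -8
swap    -8 -2
dup     -8 -2 -2
over    -8 -2 -2 -2
over    -8 -2 -2 -2 -2
mod     -8 -2 -2 0
-       -8 -2 -2
-       -8 0
*       0
-1      0 -1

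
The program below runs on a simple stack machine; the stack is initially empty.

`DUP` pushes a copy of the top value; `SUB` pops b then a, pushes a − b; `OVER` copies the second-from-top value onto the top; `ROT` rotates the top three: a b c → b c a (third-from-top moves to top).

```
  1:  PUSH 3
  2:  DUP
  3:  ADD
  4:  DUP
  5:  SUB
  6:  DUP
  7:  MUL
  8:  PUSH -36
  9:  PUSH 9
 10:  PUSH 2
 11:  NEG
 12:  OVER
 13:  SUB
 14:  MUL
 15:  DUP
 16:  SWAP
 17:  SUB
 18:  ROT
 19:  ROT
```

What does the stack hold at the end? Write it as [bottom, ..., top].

[0, 0, -36]

PUSH 3   : 3
DUP      : 3 3
ADD      : 6
DUP      : 6 6
SUB      : 0
DUP      : 0 0
MUL      : 0
PUSH -36 : 0 -36
PUSH 9   : 0 -36 9
PUSH 2   : 0 -36 9 2
NEG      : 0 -36 9 -2
OVER     : 0 -36 9 -2 9
SUB      : 0 -36 9 -11
MUL      : 0 -36 -99
DUP      : 0 -36 -99 -99
SWAP     : 0 -36 -99 -99
SUB      : 0 -36 0
ROT      : -36 0 0
ROT      : 0 0 -36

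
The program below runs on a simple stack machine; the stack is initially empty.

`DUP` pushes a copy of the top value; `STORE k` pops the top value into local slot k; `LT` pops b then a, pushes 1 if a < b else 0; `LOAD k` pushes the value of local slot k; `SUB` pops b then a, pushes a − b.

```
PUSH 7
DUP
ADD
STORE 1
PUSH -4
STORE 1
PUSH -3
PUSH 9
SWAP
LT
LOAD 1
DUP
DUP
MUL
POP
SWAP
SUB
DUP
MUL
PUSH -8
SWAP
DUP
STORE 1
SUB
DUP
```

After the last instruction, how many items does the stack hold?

2

PUSH 7  -> 7
DUP     -> 7 7
ADD     -> 14
STORE 1 -> (empty)
PUSH -4 -> -4
STORE 1 -> (empty)
PUSH -3 -> -3
PUSH 9  -> -3 9
SWAP    -> 9 -3
LT      -> 0
LOAD 1  -> 0 -4
DUP     -> 0 -4 -4
DUP     -> 0 -4 -4 -4
MUL     -> 0 -4 16
POP     -> 0 -4
SWAP    -> -4 0
SUB     -> -4
DUP     -> -4 -4
MUL     -> 16
PUSH -8 -> 16 -8
SWAP    -> -8 16
DUP     -> -8 16 16
STORE 1 -> -8 16
SUB     -> -24
DUP     -> -24 -24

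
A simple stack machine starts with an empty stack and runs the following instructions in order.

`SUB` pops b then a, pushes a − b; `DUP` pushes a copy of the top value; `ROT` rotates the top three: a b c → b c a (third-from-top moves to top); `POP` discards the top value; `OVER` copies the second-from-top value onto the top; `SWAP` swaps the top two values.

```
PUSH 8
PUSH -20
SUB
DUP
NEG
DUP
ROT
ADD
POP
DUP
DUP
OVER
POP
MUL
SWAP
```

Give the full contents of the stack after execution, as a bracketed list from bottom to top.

[784, -28]

PUSH 8   -> 8
PUSH -20 -> 8 -20
SUB      -> 28
DUP      -> 28 28
NEG      -> 28 -28
DUP      -> 28 -28 -28
ROT      -> -28 -28 28
ADD      -> -28 0
POP      -> -28
DUP      -> -28 -28
DUP      -> -28 -28 -28
OVER     -> -28 -28 -28 -28
POP      -> -28 -28 -28
MUL      -> -28 784
SWAP     -> 784 -28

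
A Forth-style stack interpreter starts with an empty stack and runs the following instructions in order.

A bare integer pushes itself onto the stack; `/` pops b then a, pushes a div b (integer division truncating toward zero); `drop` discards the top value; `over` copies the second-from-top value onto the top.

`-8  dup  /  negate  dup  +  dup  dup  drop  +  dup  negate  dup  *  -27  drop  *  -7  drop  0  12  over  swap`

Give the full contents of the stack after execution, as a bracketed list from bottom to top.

[-64, 0, 0, 12]

-8     → -8
dup    → -8 -8
/      → 1
negate → -1
dup    → -1 -1
+      → -2
dup    → -2 -2
dup    → -2 -2 -2
drop   → -2 -2
+      → -4
dup    → -4 -4
negate → -4 4
dup    → -4 4 4
*      → -4 16
-27    → -4 16 -27
drop   → -4 16
*      → -64
-7     → -64 -7
drop   → -64
0      → -64 0
12     → -64 0 12
over   → -64 0 12 0
swap   → -64 0 0 12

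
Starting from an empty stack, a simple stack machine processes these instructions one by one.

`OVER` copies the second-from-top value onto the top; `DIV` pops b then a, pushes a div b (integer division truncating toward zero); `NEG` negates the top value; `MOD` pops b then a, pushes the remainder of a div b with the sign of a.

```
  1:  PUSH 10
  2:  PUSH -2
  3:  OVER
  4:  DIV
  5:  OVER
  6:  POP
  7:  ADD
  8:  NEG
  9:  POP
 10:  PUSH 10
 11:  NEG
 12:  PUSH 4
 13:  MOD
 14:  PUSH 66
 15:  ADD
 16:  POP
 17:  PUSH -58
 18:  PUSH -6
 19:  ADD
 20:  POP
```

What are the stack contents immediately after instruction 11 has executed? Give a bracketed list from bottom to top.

PUSH 10 : 10
PUSH -2 : 10 -2
OVER    : 10 -2 10
DIV     : 10 0
OVER    : 10 0 10
POP     : 10 0
ADD     : 10
NEG     : -10
POP     : (empty)
PUSH 10 : 10
NEG     : -10

[-10]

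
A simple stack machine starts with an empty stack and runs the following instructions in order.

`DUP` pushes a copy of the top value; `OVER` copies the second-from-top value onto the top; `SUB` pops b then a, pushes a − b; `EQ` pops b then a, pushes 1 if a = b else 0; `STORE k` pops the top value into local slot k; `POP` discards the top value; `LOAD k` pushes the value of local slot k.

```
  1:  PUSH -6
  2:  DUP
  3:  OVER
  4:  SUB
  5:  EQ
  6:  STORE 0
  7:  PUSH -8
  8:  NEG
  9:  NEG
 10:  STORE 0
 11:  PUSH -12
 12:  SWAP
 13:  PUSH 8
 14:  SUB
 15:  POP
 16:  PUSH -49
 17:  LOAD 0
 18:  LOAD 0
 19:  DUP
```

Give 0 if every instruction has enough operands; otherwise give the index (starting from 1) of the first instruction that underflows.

12

PUSH -6  : -6
DUP      : -6 -6
OVER     : -6 -6 -6
SUB      : -6 0
EQ       : 0
STORE 0  : (empty)
PUSH -8  : -8
NEG      : 8
NEG      : -8
STORE 0  : (empty)
PUSH -12 : -12
SWAP  — needs 2 operands, stack has 1 → underflow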